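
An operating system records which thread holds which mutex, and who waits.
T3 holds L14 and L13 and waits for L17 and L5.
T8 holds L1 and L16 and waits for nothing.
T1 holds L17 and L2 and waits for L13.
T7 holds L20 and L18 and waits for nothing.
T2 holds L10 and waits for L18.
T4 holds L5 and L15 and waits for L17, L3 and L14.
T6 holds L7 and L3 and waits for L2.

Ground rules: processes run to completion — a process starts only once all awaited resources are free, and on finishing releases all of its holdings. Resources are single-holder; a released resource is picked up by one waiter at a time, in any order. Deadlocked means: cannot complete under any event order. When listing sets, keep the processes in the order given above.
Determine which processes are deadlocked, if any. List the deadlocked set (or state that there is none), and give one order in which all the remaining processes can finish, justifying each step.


The deadlocked set is T3, T1, T4 and T6.
Key observation: T3 -> T1 -> T3 is a circular wait — nothing in it can go first; T4 and T6 are caught in further circular waits.
The rest can finish in the order T7, T2, T8.
Verifying each step:
  T7: no waits; runs immediately, freeing L20 and L18
  run T2 (all its waits — L18 — are resolved); releases L10
  T8: no waits; runs immediately, freeing L1 and L16


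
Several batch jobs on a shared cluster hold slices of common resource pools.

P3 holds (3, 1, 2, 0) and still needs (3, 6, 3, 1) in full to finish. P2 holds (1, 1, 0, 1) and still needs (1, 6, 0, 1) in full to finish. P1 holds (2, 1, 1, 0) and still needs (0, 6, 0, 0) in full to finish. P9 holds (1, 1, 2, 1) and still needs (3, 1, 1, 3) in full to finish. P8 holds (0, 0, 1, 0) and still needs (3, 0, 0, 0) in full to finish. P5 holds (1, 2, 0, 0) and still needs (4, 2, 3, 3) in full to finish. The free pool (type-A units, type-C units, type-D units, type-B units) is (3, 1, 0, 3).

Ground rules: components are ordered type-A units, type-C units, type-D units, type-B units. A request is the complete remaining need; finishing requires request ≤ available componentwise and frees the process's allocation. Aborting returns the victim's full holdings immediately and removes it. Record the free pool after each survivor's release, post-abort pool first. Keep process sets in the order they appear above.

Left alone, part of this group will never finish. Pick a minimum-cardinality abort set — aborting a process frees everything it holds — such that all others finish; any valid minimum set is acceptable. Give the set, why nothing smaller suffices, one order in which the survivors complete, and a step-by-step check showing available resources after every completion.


The answer: abort P3 and P2.
Key observation: before aborting P3 and P2, P1 was permanently blocked — no order could ever run it; afterwards it completes at step 4.
Minimality, checking each single-abort alternative: P3 alone leaves P2 blocked (short on type-C units); P2 alone leaves P3 blocked (short on type-C units); P1 alone leaves P3 blocked (short on type-C units); P9 alone leaves P3 blocked (short on type-C units); P8 alone leaves P3 blocked (short on type-C units); P5 alone leaves P3 blocked (short on type-C units).
One survivor order: P9, P5, P8, P1. Verifying each step (post-abort pool first):
  pool = (7, 3, 2, 4)
  run P9 (needs (3, 1, 1, 3), free (7, 3, 2, 4)); after release of (1, 1, 2, 1) the pool is (8, 4, 4, 5)
  run P5 (needs (4, 2, 3, 3), free (8, 4, 4, 5)); after release of (1, 2, 0, 0) the pool is (9, 6, 4, 5)
  run P8 (needs (3, 0, 0, 0), free (9, 6, 4, 5)); after release of (0, 0, 1, 0) the pool is (9, 6, 5, 5)
  run P1 (needs (0, 6, 0, 0), free (9, 6, 5, 5)); after release of (2, 1, 1, 0) the pool is (11, 7, 6, 5)


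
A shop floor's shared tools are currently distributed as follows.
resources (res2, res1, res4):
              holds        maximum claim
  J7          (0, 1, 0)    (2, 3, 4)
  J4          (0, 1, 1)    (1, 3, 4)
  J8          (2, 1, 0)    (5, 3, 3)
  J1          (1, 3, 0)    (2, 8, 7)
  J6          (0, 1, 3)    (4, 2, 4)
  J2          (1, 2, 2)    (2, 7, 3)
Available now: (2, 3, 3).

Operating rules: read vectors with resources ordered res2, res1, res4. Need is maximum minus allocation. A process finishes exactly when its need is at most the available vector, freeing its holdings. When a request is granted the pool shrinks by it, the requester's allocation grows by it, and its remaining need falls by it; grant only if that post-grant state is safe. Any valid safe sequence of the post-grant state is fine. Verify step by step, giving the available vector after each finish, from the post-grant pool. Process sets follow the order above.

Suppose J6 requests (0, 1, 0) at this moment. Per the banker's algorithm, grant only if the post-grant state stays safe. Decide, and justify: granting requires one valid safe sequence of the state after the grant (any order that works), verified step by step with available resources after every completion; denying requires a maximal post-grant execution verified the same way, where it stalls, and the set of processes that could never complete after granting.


DENY: after the grant no complete ordering would exist.
Key observation: after J4, J7 the pool peaks at (2, 4, 4), and each blocked process is short somewhere: J8 on res2; J1 on res1, res4; J6 on res2; J2 on res1.
After a pretend grant, a maximal execution: J4, J7 — then nothing else fits. Step-by-step check:
  pool = (2, 2, 3)
  J4 needs (1, 2, 3) <= (2, 2, 3) -> finishes; pool += (0, 1, 1) = (2, 3, 4)
  J7 needs (2, 2, 4) <= (2, 3, 4) -> finishes; pool += (0, 1, 0) = (2, 4, 4)
  J8 cannot run: need (3, 2, 3) vs free (2, 4, 4) (insufficient res2)
  J1 cannot run: need (1, 5, 7) vs free (2, 4, 4) (insufficient res1 and res4)
  J6 cannot run: need (4, 0, 1) vs free (2, 4, 4) (insufficient res2)
  J2 cannot run: need (1, 5, 1) vs free (2, 4, 4) (insufficient res1)
Post-grant, the permanently blocked set is J8, J1, J6 and J2.


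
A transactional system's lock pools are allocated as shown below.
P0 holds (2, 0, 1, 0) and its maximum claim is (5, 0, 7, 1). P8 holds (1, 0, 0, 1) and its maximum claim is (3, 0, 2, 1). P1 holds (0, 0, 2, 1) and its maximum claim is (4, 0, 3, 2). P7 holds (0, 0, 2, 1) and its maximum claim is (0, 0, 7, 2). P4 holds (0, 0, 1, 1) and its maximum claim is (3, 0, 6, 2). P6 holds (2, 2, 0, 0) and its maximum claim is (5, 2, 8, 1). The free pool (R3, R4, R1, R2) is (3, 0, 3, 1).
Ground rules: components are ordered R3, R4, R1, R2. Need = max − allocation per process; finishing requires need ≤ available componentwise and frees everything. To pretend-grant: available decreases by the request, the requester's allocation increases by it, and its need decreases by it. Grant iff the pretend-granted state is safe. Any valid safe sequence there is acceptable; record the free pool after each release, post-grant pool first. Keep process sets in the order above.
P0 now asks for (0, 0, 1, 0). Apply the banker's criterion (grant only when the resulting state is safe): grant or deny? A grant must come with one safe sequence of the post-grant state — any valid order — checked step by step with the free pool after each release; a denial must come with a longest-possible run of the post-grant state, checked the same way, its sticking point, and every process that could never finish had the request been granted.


DENY. Granting would leave the state unsafe.
Key observation: R1 is the bottleneck — with P8, P1 done the pool holds (4, 0, 4, 3), short of every remaining need.
On the post-grant state, P8, P1 is a maximal run — nothing extends it. Step-by-step check:
  pool = (3, 0, 2, 1)
  run P8 (needs (2, 0, 2, 0), free (3, 0, 2, 1)); after release of (1, 0, 0, 1) the pool is (4, 0, 2, 2)
  run P1 (needs (4, 0, 1, 1), free (4, 0, 2, 2)); after release of (0, 0, 2, 1) the pool is (4, 0, 4, 3)
  P0 cannot run: need (3, 0, 5, 1) vs free (4, 0, 4, 3) (insufficient R1)
  P7 cannot run: need (0, 0, 5, 1) vs free (4, 0, 4, 3) (insufficient R1)
  P4 cannot run: need (3, 0, 5, 1) vs free (4, 0, 4, 3) (insufficient R1)
  P6 cannot run: need (3, 0, 8, 1) vs free (4, 0, 4, 3) (insufficient R1)
Processes that could never finish after the grant: P0, P7, P4 and P6.


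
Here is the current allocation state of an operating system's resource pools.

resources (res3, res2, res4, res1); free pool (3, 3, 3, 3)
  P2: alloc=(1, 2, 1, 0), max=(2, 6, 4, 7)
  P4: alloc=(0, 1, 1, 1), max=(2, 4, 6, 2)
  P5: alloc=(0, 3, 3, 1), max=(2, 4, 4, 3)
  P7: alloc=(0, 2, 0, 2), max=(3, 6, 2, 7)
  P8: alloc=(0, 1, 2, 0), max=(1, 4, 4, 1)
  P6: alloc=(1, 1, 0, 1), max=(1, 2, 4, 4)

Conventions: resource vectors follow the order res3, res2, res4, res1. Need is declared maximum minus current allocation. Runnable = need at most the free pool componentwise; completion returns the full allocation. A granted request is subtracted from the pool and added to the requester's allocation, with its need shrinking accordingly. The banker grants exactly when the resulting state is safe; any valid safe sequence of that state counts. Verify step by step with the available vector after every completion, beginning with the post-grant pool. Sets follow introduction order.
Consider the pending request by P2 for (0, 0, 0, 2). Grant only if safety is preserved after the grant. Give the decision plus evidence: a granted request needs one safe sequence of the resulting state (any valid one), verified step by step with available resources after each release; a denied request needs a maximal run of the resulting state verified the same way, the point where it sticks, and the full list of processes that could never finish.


DENY: after the grant no complete ordering would exist.
Key observation: once P8, P4, P5, P6 finish, the pool peaks at (4, 9, 9, 4) — and every remaining process still needs more res1 than that.
On the post-grant state, P8, P4, P5, P6 is a maximal run — nothing extends it. Check, step by step:
  pool = (3, 3, 3, 1)
  P8: need (1, 3, 2, 1) fits (3, 3, 3, 1); releases (0, 1, 2, 0), pool now (3, 4, 5, 1)
  P4: need (2, 3, 5, 1) fits (3, 4, 5, 1); releases (0, 1, 1, 1), pool now (3, 5, 6, 2)
  P5: need (2, 1, 1, 2) fits (3, 5, 6, 2); releases (0, 3, 3, 1), pool now (3, 8, 9, 3)
  P6: need (0, 1, 4, 3) fits (3, 8, 9, 3); releases (1, 1, 0, 1), pool now (4, 9, 9, 4)
  blocked: P2 wants (1, 4, 3, 5), pool (4, 9, 9, 4) — not enough res1
  blocked: P7 wants (3, 4, 2, 5), pool (4, 9, 9, 4) — not enough res1
Post-grant, the permanently blocked set is P2 and P7.


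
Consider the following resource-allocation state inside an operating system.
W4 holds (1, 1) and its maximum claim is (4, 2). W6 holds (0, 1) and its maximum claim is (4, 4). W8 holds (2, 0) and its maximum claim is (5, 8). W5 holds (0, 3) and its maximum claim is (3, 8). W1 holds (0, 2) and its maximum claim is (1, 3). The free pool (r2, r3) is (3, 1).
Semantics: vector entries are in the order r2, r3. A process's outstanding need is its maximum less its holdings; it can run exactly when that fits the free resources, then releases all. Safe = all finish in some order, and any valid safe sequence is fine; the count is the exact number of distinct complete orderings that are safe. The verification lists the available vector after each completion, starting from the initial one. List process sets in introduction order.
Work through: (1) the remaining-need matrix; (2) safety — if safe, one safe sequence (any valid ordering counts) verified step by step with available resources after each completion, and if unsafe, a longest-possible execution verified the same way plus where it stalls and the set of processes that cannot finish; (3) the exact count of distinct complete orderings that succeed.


(1) Need matrix, components ordered r2, r3:
  W4: (3, 1)
  W6: (4, 3)
  W8: (3, 8)
  W5: (3, 5)
  W1: (1, 1)
(2) The state is SAFE; one workable sequence: W1, W4, W6, W5, W8.
Key observation: W1 is the earliest step where a requested resource binds exactly: need (1, 1), pool (3, 1) at its turn.
Walking it through:
  pool = (3, 1)
  W1 needs (1, 1) <= (3, 1) -> finishes; pool += (0, 2) = (3, 3)
  W4 needs (3, 1) <= (3, 3) -> finishes; pool += (1, 1) = (4, 4)
  W6 needs (4, 3) <= (4, 4) -> finishes; pool += (0, 1) = (4, 5)
  W5 needs (3, 5) <= (4, 5) -> finishes; pool += (0, 3) = (4, 8)
  W8 needs (3, 8) <= (4, 8) -> finishes; pool += (2, 0) = (6, 8)
(3) The exact count: 2 of the possible complete orderings are safe sequences.


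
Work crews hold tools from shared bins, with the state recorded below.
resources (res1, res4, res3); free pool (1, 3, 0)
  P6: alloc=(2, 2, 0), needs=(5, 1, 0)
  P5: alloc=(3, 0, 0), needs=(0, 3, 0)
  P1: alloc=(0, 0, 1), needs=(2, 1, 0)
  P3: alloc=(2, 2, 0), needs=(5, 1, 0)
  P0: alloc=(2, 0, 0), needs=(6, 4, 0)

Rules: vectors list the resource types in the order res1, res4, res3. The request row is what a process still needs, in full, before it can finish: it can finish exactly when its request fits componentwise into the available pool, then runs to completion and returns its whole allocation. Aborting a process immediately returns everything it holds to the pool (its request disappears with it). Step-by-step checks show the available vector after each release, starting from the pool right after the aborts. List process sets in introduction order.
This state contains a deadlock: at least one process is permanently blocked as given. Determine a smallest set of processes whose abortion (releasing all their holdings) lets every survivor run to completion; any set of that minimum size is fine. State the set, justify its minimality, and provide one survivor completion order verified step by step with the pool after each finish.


Abort P6.
Key observation: P3 had no path to completion before; after the abort of P6 ((2, 2, 0) returned), step 3 is where it fits.
Minimality: the empty abort set fails — the state is deadlocked as it stands.
One survivor order: P5, P1, P3, P0. Verifying each step (post-abort pool first):
  pool = (3, 5, 0)
  run P5 (needs (0, 3, 0), free (3, 5, 0)); after release of (3, 0, 0) the pool is (6, 5, 0)
  run P1 (needs (2, 1, 0), free (6, 5, 0)); after release of (0, 0, 1) the pool is (6, 5, 1)
  run P3 (needs (5, 1, 0), free (6, 5, 1)); after release of (2, 2, 0) the pool is (8, 7, 1)
  run P0 (needs (6, 4, 0), free (8, 7, 1)); after release of (2, 0, 0) the pool is (10, 7, 1)


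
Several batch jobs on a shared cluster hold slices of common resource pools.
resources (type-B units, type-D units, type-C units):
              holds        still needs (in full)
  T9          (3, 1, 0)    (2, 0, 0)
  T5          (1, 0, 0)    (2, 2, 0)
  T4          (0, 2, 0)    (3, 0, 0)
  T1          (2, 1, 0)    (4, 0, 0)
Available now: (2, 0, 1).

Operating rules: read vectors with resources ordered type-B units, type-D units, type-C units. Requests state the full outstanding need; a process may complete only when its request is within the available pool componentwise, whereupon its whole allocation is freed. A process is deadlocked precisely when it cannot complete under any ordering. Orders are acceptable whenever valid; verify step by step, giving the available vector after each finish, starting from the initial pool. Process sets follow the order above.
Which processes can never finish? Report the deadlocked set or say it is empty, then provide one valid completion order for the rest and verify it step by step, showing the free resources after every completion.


Nothing here is deadlocked.
Key observation: T9 fits the free pool immediately, and its release cascades until everyone finishes.
One completion order for the rest: T9, T4, T1, T5. Verifying each step:
  pool = (2, 0, 1)
  run T9 (needs (2, 0, 0), free (2, 0, 1)); after release of (3, 1, 0) the pool is (5, 1, 1)
  run T4 (needs (3, 0, 0), free (5, 1, 1)); after release of (0, 2, 0) the pool is (5, 3, 1)
  run T1 (needs (4, 0, 0), free (5, 3, 1)); after release of (2, 1, 0) the pool is (7, 4, 1)
  run T5 (needs (2, 2, 0), free (7, 4, 1)); after release of (1, 0, 0) the pool is (8, 4, 1)


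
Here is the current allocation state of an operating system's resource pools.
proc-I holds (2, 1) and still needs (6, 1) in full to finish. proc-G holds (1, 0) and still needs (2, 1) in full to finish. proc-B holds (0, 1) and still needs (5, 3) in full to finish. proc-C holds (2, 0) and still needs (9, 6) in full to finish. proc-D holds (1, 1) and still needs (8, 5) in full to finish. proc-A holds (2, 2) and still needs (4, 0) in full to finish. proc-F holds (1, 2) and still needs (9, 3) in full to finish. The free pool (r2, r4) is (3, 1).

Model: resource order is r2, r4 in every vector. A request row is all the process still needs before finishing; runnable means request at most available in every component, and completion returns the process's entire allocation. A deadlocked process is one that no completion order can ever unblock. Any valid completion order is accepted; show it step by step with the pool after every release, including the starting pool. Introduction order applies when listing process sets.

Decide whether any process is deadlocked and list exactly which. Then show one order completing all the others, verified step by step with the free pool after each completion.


The deadlocked set is empty.
Key observation: proc-G fits the free pool immediately, and its release cascades until everyone finishes.
A valid finishing order for the others: proc-G, proc-A, proc-I, proc-B, proc-D, proc-F, proc-C. Check, step by step:
  pool = (3, 1)
  proc-G needs (2, 1) <= (3, 1) -> finishes; pool += (1, 0) = (4, 1)
  proc-A needs (4, 0) <= (4, 1) -> finishes; pool += (2, 2) = (6, 3)
  proc-I needs (6, 1) <= (6, 3) -> finishes; pool += (2, 1) = (8, 4)
  proc-B needs (5, 3) <= (8, 4) -> finishes; pool += (0, 1) = (8, 5)
  proc-D needs (8, 5) <= (8, 5) -> finishes; pool += (1, 1) = (9, 6)
  proc-F needs (9, 3) <= (9, 6) -> finishes; pool += (1, 2) = (10, 8)
  proc-C needs (9, 6) <= (10, 8) -> finishes; pool += (2, 0) = (12, 8)


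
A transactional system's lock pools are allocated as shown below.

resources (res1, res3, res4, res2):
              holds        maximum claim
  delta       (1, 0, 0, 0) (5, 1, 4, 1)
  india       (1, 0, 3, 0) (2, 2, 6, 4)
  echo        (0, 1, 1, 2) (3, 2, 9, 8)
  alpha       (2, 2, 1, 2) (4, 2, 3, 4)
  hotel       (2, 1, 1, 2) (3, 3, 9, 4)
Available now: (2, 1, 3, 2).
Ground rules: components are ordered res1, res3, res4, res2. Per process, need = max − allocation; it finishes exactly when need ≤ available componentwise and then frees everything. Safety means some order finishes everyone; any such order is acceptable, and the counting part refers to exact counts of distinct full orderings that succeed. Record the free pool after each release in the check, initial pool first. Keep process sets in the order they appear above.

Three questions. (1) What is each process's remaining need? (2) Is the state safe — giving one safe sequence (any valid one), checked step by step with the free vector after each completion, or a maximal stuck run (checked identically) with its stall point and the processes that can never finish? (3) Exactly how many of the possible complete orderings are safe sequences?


(1) Need matrix, components ordered res1, res3, res4, res2:
  delta: (4, 1, 4, 1)
  india: (1, 2, 3, 4)
  echo: (3, 1, 8, 6)
  alpha: (2, 0, 2, 2)
  hotel: (1, 2, 8, 2)
(2) UNSAFE.
Key observation: after alpha, delta, india complete, (6, 3, 7, 4) is the best the pool ever gets, yet each leftover process wants more res4.
The run alpha, delta, india cannot be extended any further. Verifying each step:
  pool = (2, 1, 3, 2)
  alpha: need (2, 0, 2, 2) fits (2, 1, 3, 2); releases (2, 2, 1, 2), pool now (4, 3, 4, 4)
  delta: need (4, 1, 4, 1) fits (4, 3, 4, 4); releases (1, 0, 0, 0), pool now (5, 3, 4, 4)
  india: need (1, 2, 3, 4) fits (5, 3, 4, 4); releases (1, 0, 3, 0), pool now (6, 3, 7, 4)
  echo cannot run: need (3, 1, 8, 6) vs free (6, 3, 7, 4) (insufficient res4 and res2)
  hotel cannot run: need (1, 2, 8, 2) vs free (6, 3, 7, 4) (insufficient res4)
Processes that can never finish: echo and hotel.
(3) Precisely 0 of the possible complete orderings are safe sequences.


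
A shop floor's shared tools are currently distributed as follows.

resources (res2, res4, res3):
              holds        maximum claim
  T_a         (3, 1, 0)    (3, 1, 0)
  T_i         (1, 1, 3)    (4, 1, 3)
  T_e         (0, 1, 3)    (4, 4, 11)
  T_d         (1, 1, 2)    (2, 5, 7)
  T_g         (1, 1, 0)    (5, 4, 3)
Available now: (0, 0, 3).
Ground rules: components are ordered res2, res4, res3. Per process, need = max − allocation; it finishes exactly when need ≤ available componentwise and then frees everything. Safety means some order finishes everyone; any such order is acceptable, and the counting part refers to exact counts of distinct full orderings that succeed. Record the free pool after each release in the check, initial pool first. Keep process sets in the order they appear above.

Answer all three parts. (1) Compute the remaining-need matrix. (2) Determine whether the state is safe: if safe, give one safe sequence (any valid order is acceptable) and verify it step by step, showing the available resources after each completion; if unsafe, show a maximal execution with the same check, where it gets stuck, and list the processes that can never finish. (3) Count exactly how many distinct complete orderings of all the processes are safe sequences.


(1) Need matrix, components ordered res2, res4, res3:
  T_a: (0, 0, 0)
  T_i: (3, 0, 0)
  T_e: (4, 3, 8)
  T_d: (1, 4, 5)
  T_g: (4, 3, 3)
(2) UNSAFE — no complete ordering exists.
Key observation: after T_a, T_i complete, (4, 2, 6) is the best the pool ever gets, yet each leftover process wants more res4.
Going as far as possible: T_a, T_i; after that, nothing fits. Walking it through:
  pool = (0, 0, 3)
  run T_a (needs (0, 0, 0), free (0, 0, 3)); after release of (3, 1, 0) the pool is (3, 1, 3)
  run T_i (needs (3, 0, 0), free (3, 1, 3)); after release of (1, 1, 3) the pool is (4, 2, 6)
  blocked: T_e wants (4, 3, 8), pool (4, 2, 6) — not enough res4 and res3
  blocked: T_d wants (1, 4, 5), pool (4, 2, 6) — not enough res4
  blocked: T_g wants (4, 3, 3), pool (4, 2, 6) — not enough res4
Never able to finish: T_e, T_d and T_g.
(3) Exactly 0 of the possible complete orderings are safe sequences.


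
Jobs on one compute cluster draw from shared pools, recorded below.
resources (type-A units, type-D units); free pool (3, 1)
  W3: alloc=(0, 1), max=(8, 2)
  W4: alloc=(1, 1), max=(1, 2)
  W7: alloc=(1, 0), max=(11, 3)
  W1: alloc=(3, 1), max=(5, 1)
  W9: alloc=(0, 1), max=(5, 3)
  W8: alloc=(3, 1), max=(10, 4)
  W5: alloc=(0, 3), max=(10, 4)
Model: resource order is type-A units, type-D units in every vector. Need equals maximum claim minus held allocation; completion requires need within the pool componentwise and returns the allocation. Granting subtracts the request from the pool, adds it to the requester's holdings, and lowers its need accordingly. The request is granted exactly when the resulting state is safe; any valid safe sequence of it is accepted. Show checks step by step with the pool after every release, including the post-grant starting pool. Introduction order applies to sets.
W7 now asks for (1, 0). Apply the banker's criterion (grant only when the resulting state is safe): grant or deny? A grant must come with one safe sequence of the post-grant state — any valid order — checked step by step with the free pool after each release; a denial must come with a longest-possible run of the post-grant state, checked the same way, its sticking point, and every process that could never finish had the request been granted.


DENY — the pretend-granted state is unsafe.
Key observation: the wall is type-A units: completing W1, W9, W4 brings the pool only to (6, 4), and all the rest need more.
After a pretend grant, a maximal execution: W1, W9, W4 — then nothing else fits. Check, step by step:
  pool = (2, 1)
  run W1 (needs (2, 0), free (2, 1)); after release of (3, 1) the pool is (5, 2)
  run W9 (needs (5, 2), free (5, 2)); after release of (0, 1) the pool is (5, 3)
  run W4 (needs (0, 1), free (5, 3)); after release of (1, 1) the pool is (6, 4)
  W3 cannot run: need (8, 1) vs free (6, 4) (insufficient type-A units)
  W7 cannot run: need (9, 3) vs free (6, 4) (insufficient type-A units)
  W8 cannot run: need (7, 3) vs free (6, 4) (insufficient type-A units)
  W5 cannot run: need (10, 1) vs free (6, 4) (insufficient type-A units)
Processes that could never finish after the grant: W3, W7, W8 and W5.


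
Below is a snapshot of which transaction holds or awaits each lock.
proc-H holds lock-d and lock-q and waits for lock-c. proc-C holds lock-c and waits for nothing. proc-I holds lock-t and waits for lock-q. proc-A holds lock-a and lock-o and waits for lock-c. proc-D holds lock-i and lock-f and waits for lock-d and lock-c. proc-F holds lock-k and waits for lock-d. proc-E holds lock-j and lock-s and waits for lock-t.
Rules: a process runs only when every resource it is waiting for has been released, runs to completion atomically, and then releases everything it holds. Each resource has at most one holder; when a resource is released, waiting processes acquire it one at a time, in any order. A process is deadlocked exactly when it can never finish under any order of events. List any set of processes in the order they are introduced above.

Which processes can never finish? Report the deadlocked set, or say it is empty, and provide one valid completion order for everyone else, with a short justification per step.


Nothing here is deadlocked.
Key observation: every chain of waits terminates; starting from the processes that wait on nothing, all the rest unlock in turn.
One completion order for the rest: proc-C, proc-H, proc-I, proc-E, proc-F, proc-D, proc-A.
Step-by-step check:
  proc-C waits on nothing -> runs at once and releases lock-c
  run proc-H (all its waits — lock-c — are resolved); releases lock-d and lock-q
  run proc-I (all its waits — lock-q — are resolved); releases lock-t
  run proc-E (all its waits — lock-t — are resolved); releases lock-j and lock-s
  run proc-F (all its waits — lock-d — are resolved); releases lock-k
  run proc-D (all its waits — lock-d and lock-c — are resolved); releases lock-i and lock-f
  run proc-A (all its waits — lock-c — are resolved); releases lock-a and lock-o


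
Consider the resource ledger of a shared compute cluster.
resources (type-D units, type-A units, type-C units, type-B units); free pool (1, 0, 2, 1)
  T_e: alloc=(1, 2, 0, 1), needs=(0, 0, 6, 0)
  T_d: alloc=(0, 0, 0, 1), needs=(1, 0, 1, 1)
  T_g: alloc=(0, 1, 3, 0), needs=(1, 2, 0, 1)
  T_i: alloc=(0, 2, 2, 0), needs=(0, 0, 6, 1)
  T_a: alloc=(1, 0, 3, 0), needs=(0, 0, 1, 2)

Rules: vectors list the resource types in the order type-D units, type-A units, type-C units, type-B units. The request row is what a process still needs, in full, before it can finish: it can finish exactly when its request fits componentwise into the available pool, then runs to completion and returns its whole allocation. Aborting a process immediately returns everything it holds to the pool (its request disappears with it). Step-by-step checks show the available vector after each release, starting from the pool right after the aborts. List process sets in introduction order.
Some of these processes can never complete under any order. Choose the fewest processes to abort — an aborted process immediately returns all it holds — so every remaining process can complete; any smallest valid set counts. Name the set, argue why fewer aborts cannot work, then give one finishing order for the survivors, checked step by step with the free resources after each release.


Minimum abort set: T_e.
Key observation: the deadlocked T_g becomes finishable only because T_e released (1, 2, 0, 1); it completes at step 1 below.
Minimality: the empty abort set fails — the state is deadlocked as it stands.
The survivors complete as T_g, T_d, T_a, T_i. Check, step by step (starting from the post-abort pool):
  pool = (2, 2, 2, 2)
  run T_g (needs (1, 2, 0, 1), free (2, 2, 2, 2)); after release of (0, 1, 3, 0) the pool is (2, 3, 5, 2)
  run T_d (needs (1, 0, 1, 1), free (2, 3, 5, 2)); after release of (0, 0, 0, 1) the pool is (2, 3, 5, 3)
  run T_a (needs (0, 0, 1, 2), free (2, 3, 5, 3)); after release of (1, 0, 3, 0) the pool is (3, 3, 8, 3)
  run T_i (needs (0, 0, 6, 1), free (3, 3, 8, 3)); after release of (0, 2, 2, 0) the pool is (3, 5, 10, 3)


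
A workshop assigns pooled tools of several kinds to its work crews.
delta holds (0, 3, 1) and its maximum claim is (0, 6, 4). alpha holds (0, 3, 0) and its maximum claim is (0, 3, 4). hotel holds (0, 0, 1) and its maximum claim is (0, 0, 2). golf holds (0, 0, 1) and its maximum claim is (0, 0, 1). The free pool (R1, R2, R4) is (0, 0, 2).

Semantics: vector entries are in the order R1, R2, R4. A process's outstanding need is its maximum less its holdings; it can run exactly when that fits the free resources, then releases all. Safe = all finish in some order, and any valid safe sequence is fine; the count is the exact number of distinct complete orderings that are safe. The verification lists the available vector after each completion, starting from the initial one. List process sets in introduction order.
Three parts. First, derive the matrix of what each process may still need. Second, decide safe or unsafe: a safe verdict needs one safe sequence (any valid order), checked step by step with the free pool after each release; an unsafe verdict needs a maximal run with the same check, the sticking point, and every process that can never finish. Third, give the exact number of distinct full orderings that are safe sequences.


(1) Outstanding need per process (order R1, R2, R4):
  delta: (0, 3, 3)
  alpha: (0, 0, 4)
  hotel: (0, 0, 1)
  golf: (0, 0, 0)
(2) SAFE. One safe sequence: hotel, golf, alpha, delta.
Key observation: alpha marks the first exact bind of the order: its need (0, 0, 4) fits the free (0, 0, 4) with zero slack on a requested resource.
Verifying each step:
  pool = (0, 0, 2)
  hotel: need (0, 0, 1) fits (0, 0, 2); releases (0, 0, 1), pool now (0, 0, 3)
  golf: need (0, 0, 0) fits (0, 0, 3); releases (0, 0, 1), pool now (0, 0, 4)
  alpha: need (0, 0, 4) fits (0, 0, 4); releases (0, 3, 0), pool now (0, 3, 4)
  delta: need (0, 3, 3) fits (0, 3, 4); releases (0, 3, 1), pool now (0, 6, 5)
(3) Exactly 2 of the possible complete orderings are safe sequences.


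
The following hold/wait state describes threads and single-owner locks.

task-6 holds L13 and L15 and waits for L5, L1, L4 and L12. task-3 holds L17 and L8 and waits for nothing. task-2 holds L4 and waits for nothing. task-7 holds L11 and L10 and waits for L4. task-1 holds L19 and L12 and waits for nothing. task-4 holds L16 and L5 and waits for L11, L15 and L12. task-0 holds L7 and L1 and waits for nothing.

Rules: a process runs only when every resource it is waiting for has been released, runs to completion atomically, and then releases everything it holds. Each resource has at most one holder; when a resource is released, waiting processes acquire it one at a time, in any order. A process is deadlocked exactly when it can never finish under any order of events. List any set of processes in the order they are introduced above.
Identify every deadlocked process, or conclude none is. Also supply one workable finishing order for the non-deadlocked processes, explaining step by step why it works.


The deadlocked set is task-6 and task-4.
Key observation: the loop task-6 -> task-4 -> task-6 blocks itself forever; no other process is dragged down with it.
A valid finishing order for the others: task-2, task-3, task-0, task-1, task-7.
Verifying each step:
  task-2 waits on nothing -> runs at once and releases L4
  task-3 waits on nothing -> runs at once and releases L17 and L8
  task-0 waits on nothing -> runs at once and releases L7 and L1
  task-1 waits on nothing -> runs at once and releases L19 and L12
  task-7 waits on L4 — all released -> runs and releases L11 and L10


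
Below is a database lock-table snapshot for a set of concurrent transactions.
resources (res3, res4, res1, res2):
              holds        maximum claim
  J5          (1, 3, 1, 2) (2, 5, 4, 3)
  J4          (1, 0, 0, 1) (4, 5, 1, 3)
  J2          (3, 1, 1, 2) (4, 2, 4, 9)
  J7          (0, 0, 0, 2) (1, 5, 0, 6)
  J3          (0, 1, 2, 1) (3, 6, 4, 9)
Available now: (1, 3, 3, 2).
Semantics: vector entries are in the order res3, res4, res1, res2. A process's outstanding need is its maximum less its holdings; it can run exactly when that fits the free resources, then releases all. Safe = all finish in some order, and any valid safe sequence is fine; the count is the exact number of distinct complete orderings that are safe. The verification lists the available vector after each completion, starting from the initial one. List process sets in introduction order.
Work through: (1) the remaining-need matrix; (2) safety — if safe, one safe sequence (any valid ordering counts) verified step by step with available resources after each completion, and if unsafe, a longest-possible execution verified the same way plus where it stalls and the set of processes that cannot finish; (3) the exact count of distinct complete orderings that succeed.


(1) Outstanding need per process (order res3, res4, res1, res2):
  J5: (1, 2, 3, 1)
  J4: (3, 5, 1, 2)
  J2: (1, 1, 3, 7)
  J7: (1, 5, 0, 4)
  J3: (3, 5, 2, 8)
(2) UNSAFE — no complete ordering exists.
Key observation: after J5, J7 the pool peaks at (2, 6, 4, 6), and each blocked process is short somewhere: J4 on res3; J2 on res2; J3 on res3, res2.
A maximal execution: J5, J7 — then nothing else fits. Verifying each step:
  pool = (1, 3, 3, 2)
  J5 needs (1, 2, 3, 1) <= (1, 3, 3, 2) -> finishes; pool += (1, 3, 1, 2) = (2, 6, 4, 4)
  J7 needs (1, 5, 0, 4) <= (2, 6, 4, 4) -> finishes; pool += (0, 0, 0, 2) = (2, 6, 4, 6)
  blocked: J4 wants (3, 5, 1, 2), pool (2, 6, 4, 6) — not enough res3
  blocked: J2 wants (1, 1, 3, 7), pool (2, 6, 4, 6) — not enough res2
  blocked: J3 wants (3, 5, 2, 8), pool (2, 6, 4, 6) — not enough res3 and res2
Never able to finish: J4, J2 and J3.
(3) The exact count: 0 of the possible complete orderings are safe sequences.


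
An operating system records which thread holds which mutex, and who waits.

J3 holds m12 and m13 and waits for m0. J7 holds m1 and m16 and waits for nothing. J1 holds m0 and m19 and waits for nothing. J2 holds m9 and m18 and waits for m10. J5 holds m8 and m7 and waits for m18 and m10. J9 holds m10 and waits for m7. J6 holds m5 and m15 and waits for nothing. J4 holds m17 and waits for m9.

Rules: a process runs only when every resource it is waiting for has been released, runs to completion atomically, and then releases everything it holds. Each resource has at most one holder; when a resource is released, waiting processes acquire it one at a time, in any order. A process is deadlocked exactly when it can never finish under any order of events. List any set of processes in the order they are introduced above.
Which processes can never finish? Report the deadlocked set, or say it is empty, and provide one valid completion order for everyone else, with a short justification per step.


The deadlocked set is J2, J5, J9 and J4.
Key observation: J2 -> J9 -> J5 -> J2 is a circular wait — nothing in it can go first; J4 waits into the deadlock from upstream.
One completion order for the rest: J7, J1, J3, J6.
Check, step by step:
  run J7 (it waits on nothing); releases m1 and m16
  run J1 (it waits on nothing); releases m0 and m19
  J3 waits on m0 — all released -> runs and releases m12 and m13
  run J6 (it waits on nothing); releases m5 and m15


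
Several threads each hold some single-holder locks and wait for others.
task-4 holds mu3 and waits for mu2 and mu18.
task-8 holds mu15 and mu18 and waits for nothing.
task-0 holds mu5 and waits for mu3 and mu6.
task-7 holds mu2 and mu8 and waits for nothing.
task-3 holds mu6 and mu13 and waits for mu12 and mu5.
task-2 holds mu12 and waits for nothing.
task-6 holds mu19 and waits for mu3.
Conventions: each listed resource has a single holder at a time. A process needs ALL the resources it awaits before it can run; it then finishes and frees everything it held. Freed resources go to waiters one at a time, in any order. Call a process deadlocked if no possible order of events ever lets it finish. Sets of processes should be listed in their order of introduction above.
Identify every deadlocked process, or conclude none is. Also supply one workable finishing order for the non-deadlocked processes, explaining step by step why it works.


Deadlocked: task-0 and task-3.
Key observation: task-0 -> task-3 -> task-0 is a circular wait — nothing in it can go first; no other process is dragged down with it.
The rest can finish in the order task-7, task-8, task-4, task-2, task-6.
Check, step by step:
  task-7 waits on nothing -> runs at once and releases mu2 and mu8
  task-8 waits on nothing -> runs at once and releases mu15 and mu18
  run task-4 (all its waits — mu2 and mu18 — are resolved); releases mu3
  task-2 waits on nothing -> runs at once and releases mu12
  run task-6 (all its waits — mu3 — are resolved); releases mu19


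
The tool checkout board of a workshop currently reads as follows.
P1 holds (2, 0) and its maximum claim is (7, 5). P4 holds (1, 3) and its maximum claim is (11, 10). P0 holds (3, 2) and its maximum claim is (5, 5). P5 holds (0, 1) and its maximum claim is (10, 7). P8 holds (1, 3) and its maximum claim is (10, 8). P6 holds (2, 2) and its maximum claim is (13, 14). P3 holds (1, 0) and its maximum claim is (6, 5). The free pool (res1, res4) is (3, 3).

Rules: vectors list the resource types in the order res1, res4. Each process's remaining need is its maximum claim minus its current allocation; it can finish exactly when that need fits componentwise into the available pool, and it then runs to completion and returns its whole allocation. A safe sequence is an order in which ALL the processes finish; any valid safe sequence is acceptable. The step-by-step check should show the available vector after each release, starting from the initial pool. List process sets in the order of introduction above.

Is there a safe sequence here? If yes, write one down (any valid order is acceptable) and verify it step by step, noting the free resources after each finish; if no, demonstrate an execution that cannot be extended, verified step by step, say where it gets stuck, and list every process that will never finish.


SAFE, for example via the order P0, P1, P3, P8, P4, P5, P6.
Key observation: P0 is the earliest step where a requested resource binds exactly: need (2, 3), pool (3, 3) at its turn.
Verifying each step:
  pool = (3, 3)
  P0: need (2, 3) fits (3, 3); releases (3, 2), pool now (6, 5)
  P1: need (5, 5) fits (6, 5); releases (2, 0), pool now (8, 5)
  P3: need (5, 5) fits (8, 5); releases (1, 0), pool now (9, 5)
  P8: need (9, 5) fits (9, 5); releases (1, 3), pool now (10, 8)
  P4: need (10, 7) fits (10, 8); releases (1, 3), pool now (11, 11)
  P5: need (10, 6) fits (11, 11); releases (0, 1), pool now (11, 12)
  P6: need (11, 12) fits (11, 12); releases (2, 2), pool now (13, 14)


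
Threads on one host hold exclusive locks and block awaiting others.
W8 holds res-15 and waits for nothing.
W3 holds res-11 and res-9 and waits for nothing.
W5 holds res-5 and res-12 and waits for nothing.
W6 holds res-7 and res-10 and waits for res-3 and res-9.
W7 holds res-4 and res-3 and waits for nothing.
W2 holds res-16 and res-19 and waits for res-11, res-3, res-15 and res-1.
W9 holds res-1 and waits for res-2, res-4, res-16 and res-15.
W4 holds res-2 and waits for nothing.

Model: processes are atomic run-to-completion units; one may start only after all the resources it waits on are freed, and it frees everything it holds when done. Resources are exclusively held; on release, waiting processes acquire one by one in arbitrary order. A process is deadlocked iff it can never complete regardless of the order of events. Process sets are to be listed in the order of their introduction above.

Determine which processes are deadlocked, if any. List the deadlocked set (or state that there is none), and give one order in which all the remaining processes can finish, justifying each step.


Deadlocked: W2 and W9.
Key observation: the cycle W2 -> W9 -> W2 can never break — each member waits on the next; no other process is dragged down with it.
The rest can finish in the order W5, W7, W3, W4, W6, W8.
Walking it through:
  W5 waits on nothing -> runs at once and releases res-5 and res-12
  W7 waits on nothing -> runs at once and releases res-4 and res-3
  W3 waits on nothing -> runs at once and releases res-11 and res-9
  W4 waits on nothing -> runs at once and releases res-2
  W6: everything it awaited (res-3 and res-9) is free; runs, freeing res-7 and res-10
  W8 waits on nothing -> runs at once and releases res-15
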